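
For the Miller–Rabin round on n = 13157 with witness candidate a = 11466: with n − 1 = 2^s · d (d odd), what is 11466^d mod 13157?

786

n − 1 = 13156 = 2^2 · 3289, so s = 2 and d = 3289.
Repeated squaring mod 13157: 11466^1 ≡ 11466, 11466^2 ≡ 4412, 11466^4 ≡ 6541, 11466^8 ≡ 11274, 11466^16 ≡ 6456, 11466^32 ≡ 11717, 11466^64 ≡ 7951, 11466^128 ≡ 12173, 11466^256 ≡ 7795, 11466^512 ≡ 2999, 11466^1024 ≡ 7770, 11466^2048 ≡ 8584.
3289 = 2048 + 1024 + 128 + 64 + 16 + 8 + 1, so 11466^3289 ≡ 8584·7770·12173·7951·6456·11274·11466 ≡ 786 (mod 13157).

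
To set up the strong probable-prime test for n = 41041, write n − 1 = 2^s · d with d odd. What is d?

Halving: 41040 → 20520 → 10260 → 5130 → 2565; 2565 is odd.
So 41040 = 2^4 · 2565.

2565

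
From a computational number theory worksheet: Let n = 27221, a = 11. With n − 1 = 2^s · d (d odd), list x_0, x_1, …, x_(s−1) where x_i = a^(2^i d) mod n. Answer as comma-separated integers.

n − 1 = 27220 = 2^2 · 6805, so s = 2 and d = 6805.
x_0 = 11^6805 mod 27221 = 17778.
x_1 = 17778^2 mod 27221 = 21474.

17778, 21474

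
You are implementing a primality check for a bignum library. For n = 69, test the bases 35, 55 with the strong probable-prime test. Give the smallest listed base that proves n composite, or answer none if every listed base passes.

35

n − 1 = 68 = 2^2 · 17, so s = 2 and d = 17.
Base 35: x_0 = 35^17 mod 69 = 32. x_0 is neither 1 nor 68, so continue squaring. x_1 = 32^2 mod 69 = 58. Reached i = s−1 = 1 without hitting −1: 35 is a Miller–Rabin witness and 69 is composite.
Base 55: x_0 = 55^17 mod 69 = 49. x_0 is neither 1 nor 68, so continue squaring. x_1 = 49^2 mod 69 = 55. Reached i = s−1 = 1 without hitting −1: 55 is a Miller–Rabin witness and 69 is composite.
The smallest witness among the given bases is 35.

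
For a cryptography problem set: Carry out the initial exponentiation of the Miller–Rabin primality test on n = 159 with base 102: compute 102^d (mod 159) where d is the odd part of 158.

102

n − 1 = 158 = 2^1 · 79, so s = 1 and d = 79.
Repeated squaring mod 159: 102^1 ≡ 102, 102^2 ≡ 69, 102^4 ≡ 150, 102^8 ≡ 81, 102^16 ≡ 42, 102^32 ≡ 15, 102^64 ≡ 66.
79 = 64 + 8 + 4 + 2 + 1, so 102^79 ≡ 66·81·150·69·102 ≡ 102 (mod 159).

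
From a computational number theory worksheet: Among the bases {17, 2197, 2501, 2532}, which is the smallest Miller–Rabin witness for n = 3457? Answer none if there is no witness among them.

none

n − 1 = 3456 = 2^7 · 27, so s = 7 and d = 27.
Base 17: x_0 = 17^27 mod 3457 = 1426. x_0 is neither 1 nor 3456, so continue squaring. x_1 = 1426^2 mod 3457 = 760. x_2 = 760^2 mod 3457 = 281. x_3 = 281^2 mod 3457 = 2907. x_4 = 2907^2 mod 3457 = 1741. x_5 = 1741^2 mod 3457 = 2749. x_6 = 2749^2 mod 3457 = 3456. x_6 ≡ −1, so 17 is not a witness.
Base 2197: x_0 = 2197^27 mod 3457 = 2530. x_0 is neither 1 nor 3456, so continue squaring. x_1 = 2530^2 mod 3457 = 1993. x_2 = 1993^2 mod 3457 = 3413. x_3 = 3413^2 mod 3457 = 1936. x_4 = 1936^2 mod 3457 = 708. x_5 = 708^2 mod 3457 = 3456. x_5 ≡ −1, so 2197 is not a witness.
Base 2501: x_0 = 2501^27 mod 3457 = 1328. x_0 is neither 1 nor 3456, so continue squaring. x_1 = 1328^2 mod 3457 = 514. x_2 = 514^2 mod 3457 = 1464. x_3 = 1464^2 mod 3457 = 3413. x_4 = 3413^2 mod 3457 = 1936. x_5 = 1936^2 mod 3457 = 708. x_6 = 708^2 mod 3457 = 3456. x_6 ≡ −1, so 2501 is not a witness.
Base 2532: x_0 = 2532^27 mod 3457 = 2245. x_0 is neither 1 nor 3456, so continue squaring. x_1 = 2245^2 mod 3457 = 3176. x_2 = 3176^2 mod 3457 = 2907. x_3 = 2907^2 mod 3457 = 1741. x_4 = 1741^2 mod 3457 = 2749. x_5 = 2749^2 mod 3457 = 3456. x_5 ≡ −1, so 2532 is not a witness.
No listed base is a witness for 3457.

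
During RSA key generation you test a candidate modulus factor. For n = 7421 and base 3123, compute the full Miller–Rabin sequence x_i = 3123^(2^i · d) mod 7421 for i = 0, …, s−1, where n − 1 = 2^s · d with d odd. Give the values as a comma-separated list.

4524, 6879

n − 1 = 7420 = 2^2 · 1855, so s = 2 and d = 1855.
x_0 = 3123^1855 mod 7421 = 4524.
x_1 = 4524^2 mod 7421 = 6879.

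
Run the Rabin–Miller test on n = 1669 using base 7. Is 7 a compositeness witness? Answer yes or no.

n − 1 = 1668 = 2^2 · 417, so s = 2 and d = 417.
x_0 = 7^417 mod 1669 = 1449.
x_0 is neither 1 nor 1668, so continue squaring.
x_1 = 1449^2 mod 1669 = 1668.
x_1 ≡ −1, so 7 is not a witness.

no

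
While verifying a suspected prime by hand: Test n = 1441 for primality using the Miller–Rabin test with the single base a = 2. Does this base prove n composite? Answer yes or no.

n − 1 = 1440 = 2^5 · 45, so s = 5 and d = 45.
x_0 = 2^45 mod 1441 = 461.
x_0 is neither 1 nor 1440, so continue squaring.
x_1 = 461^2 mod 1441 = 694.
x_2 = 694^2 mod 1441 = 342.
x_3 = 342^2 mod 1441 = 243.
x_4 = 243^2 mod 1441 = 1409.
Reached i = s−1 = 4 without hitting −1: 2 is a Miller–Rabin witness and 1441 is composite.

yes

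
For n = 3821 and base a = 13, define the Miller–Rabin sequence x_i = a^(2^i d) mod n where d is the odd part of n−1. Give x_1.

1

n − 1 = 3820 = 2^2 · 955, so s = 2 and d = 955.
x_0 = 13^955 mod 3821 = 1.
x_1 = 1^2 mod 3821 = 1.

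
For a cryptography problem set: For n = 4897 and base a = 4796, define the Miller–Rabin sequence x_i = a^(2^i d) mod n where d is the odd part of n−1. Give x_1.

n − 1 = 4896 = 2^5 · 153, so s = 5 and d = 153.
By repeated squaring, 4796^153 ≡ 1178 (mod 4897).
x_0 = 1178.
x_1 = 1178^2 mod 4897 = 1833.

1833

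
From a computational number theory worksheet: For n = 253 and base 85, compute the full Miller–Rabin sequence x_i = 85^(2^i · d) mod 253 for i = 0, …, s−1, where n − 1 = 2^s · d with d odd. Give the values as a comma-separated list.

n − 1 = 252 = 2^2 · 63, so s = 2 and d = 63.
x_0 = 85^63 mod 253 = 127.
x_1 = 127^2 mod 253 = 190.

127, 190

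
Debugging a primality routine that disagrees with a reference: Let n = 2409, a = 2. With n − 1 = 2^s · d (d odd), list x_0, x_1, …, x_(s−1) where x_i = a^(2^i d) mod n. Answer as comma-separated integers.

2279, 37, 1369

n − 1 = 2408 = 2^3 · 301, so s = 3 and d = 301.
x_0 = 2^301 mod 2409 = 2279.
x_1 = 2279^2 mod 2409 = 37.
x_2 = 37^2 mod 2409 = 1369.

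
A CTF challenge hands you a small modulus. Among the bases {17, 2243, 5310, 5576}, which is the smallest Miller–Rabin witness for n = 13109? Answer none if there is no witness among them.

none

n − 1 = 13108 = 2^2 · 3277, so s = 2 and d = 3277.
Base 17: x_0 = 17^3277 mod 13109 = 1. x_0 = 1, so 17 is not a witness.
Base 2243: x_0 = 2243^3277 mod 13109 = 13108. x_0 = 13108 ≡ −1, so 2243 is not a witness.
Base 5310: x_0 = 5310^3277 mod 13109 = 1. x_0 = 1, so 5310 is not a witness.
Base 5576: x_0 = 5576^3277 mod 13109 = 1. x_0 = 1, so 5576 is not a witness.
No listed base is a witness for 13109.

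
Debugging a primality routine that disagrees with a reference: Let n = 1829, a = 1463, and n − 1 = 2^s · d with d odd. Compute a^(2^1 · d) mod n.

n − 1 = 1828 = 2^2 · 457, so s = 2 and d = 457.
x_0 = 1463^457 mod 1829 = 1525.
x_1 = 1525^2 mod 1829 = 966.

966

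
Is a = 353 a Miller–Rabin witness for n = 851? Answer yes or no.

n − 1 = 850 = 2^1 · 425, so s = 1 and d = 425.
x_0 = 353^425 mod 851 = 587.
x_0 ∉ {1, 850} and s = 1, so 353 is a Miller–Rabin witness and 851 is composite.

yes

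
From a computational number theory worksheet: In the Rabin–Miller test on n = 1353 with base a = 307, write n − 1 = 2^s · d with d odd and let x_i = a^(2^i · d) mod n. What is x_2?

n − 1 = 1352 = 2^3 · 169, so s = 3 and d = 169.
x_0 = 307^169 mod 1353 = 43.
x_1 = 43^2 mod 1353 = 496.
x_2 = 496^2 mod 1353 = 1123.

1123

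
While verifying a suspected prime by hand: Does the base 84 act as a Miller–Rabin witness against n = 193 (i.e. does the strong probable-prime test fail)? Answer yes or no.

no

n − 1 = 192 = 2^6 · 3, so s = 6 and d = 3.
x_0 = 84^3 mod 193 = 1.
x_0 = 1, so 84 is not a witness.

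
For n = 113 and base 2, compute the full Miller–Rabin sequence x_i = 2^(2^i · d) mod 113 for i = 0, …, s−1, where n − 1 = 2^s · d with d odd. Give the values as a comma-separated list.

n − 1 = 112 = 2^4 · 7, so s = 4 and d = 7.
x_0 = 2^7 mod 113 = 15.
x_1 = 15^2 mod 113 = 112.
x_2 = 112^2 mod 113 = 1.
x_3 = 1^2 mod 113 = 1.

15, 112, 1, 1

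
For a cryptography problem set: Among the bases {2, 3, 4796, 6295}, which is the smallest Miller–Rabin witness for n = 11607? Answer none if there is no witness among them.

n − 1 = 11606 = 2^1 · 5803, so s = 1 and d = 5803.
Base 2: x_0 = 2^5803 mod 11607 = 3413. x_0 ∉ {1, 11606} and s = 1, so 2 is a Miller–Rabin witness and 11607 is composite.
Base 3: x_0 = 3^5803 mod 11607 = 10728. x_0 ∉ {1, 11606} and s = 1, so 3 is a Miller–Rabin witness and 11607 is composite.
Base 4796: x_0 = 4796^5803 mod 11607 = 959. x_0 ∉ {1, 11606} and s = 1, so 4796 is a Miller–Rabin witness and 11607 is composite.
Base 6295: x_0 = 6295^5803 mod 11607 = 5350. x_0 ∉ {1, 11606} and s = 1, so 6295 is a Miller–Rabin witness and 11607 is composite.
The smallest witness among the given bases is 2.

2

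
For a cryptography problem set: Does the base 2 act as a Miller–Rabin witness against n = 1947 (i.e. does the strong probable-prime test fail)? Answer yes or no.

n − 1 = 1946 = 2^1 · 973, so s = 1 and d = 973.
By repeated squaring, 2^973 ≡ 1724 (mod 1947).
x_0 = 2^973 mod 1947 = 1724.
x_0 ∉ {1, 1946} and s = 1, so 2 is a Miller–Rabin witness and 1947 is composite.

yes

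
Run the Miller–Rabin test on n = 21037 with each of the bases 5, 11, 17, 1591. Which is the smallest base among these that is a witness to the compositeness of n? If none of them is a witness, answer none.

5

n − 1 = 21036 = 2^2 · 5259, so s = 2 and d = 5259.
Base 5: x_0 = 5^5259 mod 21037 = 9876. x_0 is neither 1 nor 21036, so continue squaring. x_1 = 9876^2 mod 21037 = 7844. Reached i = s−1 = 1 without hitting −1: 5 is a Miller–Rabin witness and 21037 is composite.
Base 11: x_0 = 11^5259 mod 21037 = 13984. x_0 is neither 1 nor 21036, so continue squaring. x_1 = 13984^2 mod 21037 = 13341. Reached i = s−1 = 1 without hitting −1: 11 is a Miller–Rabin witness and 21037 is composite.
Base 17: x_0 = 17^5259 mod 21037 = 19955. x_0 is neither 1 nor 21036, so continue squaring. x_1 = 19955^2 mod 21037 = 13689. Reached i = s−1 = 1 without hitting −1: 17 is a Miller–Rabin witness and 21037 is composite.
Base 1591: x_0 = 1591^5259 mod 21037 = 5691. x_0 is neither 1 nor 21036, so continue squaring. x_1 = 5691^2 mod 21037 = 11538. Reached i = s−1 = 1 without hitting −1: 1591 is a Miller–Rabin witness and 21037 is composite.
The smallest witness among the given bases is 5.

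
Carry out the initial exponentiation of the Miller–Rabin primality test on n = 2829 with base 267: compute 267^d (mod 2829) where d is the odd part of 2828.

n − 1 = 2828 = 2^2 · 707, so s = 2 and d = 707.
Repeated squaring mod 2829: 267^1 ≡ 267, 267^2 ≡ 564, 267^4 ≡ 1248, 267^8 ≡ 1554, 267^16 ≡ 1779, 267^32 ≡ 2019, 267^64 ≡ 2601, 267^128 ≡ 1062, 267^256 ≡ 1902, 267^512 ≡ 2142.
707 = 512 + 128 + 64 + 2 + 1, so 267^707 ≡ 2142·1062·2601·564·267 ≡ 1755 (mod 2829).

1755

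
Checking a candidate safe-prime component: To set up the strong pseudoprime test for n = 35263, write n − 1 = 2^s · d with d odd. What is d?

Halving: 35262 → 17631; 17631 is odd.
So 35262 = 2^1 · 17631.

17631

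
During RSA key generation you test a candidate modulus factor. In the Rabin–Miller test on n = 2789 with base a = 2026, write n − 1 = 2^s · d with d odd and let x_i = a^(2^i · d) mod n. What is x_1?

n − 1 = 2788 = 2^2 · 697, so s = 2 and d = 697.
x_0 = 2026^697 mod 2789 = 167.
x_1 = 167^2 mod 2789 = 2788.

2788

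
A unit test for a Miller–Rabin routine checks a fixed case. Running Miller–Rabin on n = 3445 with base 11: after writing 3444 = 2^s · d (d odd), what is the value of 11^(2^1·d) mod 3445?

831

n − 1 = 3444 = 2^2 · 861, so s = 2 and d = 861.
x_0 = 11^861 mod 3445 = 801.
x_1 = 801^2 mod 3445 = 831.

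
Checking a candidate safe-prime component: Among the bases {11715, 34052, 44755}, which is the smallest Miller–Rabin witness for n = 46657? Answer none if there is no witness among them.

34052

n − 1 = 46656 = 2^6 · 729, so s = 6 and d = 729.
Base 11715: x_0 = 11715^729 mod 46657 = 46441. x_0 is neither 1 nor 46656, so continue squaring. x_1 = 46441^2 mod 46657 = 46656. x_1 ≡ −1, so 11715 is not a witness.
Base 34052: x_0 = 34052^729 mod 46657 = 29749. x_0 is neither 1 nor 46656, so continue squaring. x_1 = 29749^2 mod 46657 = 13025. x_2 = 13025^2 mod 46657 = 5773. x_3 = 5773^2 mod 46657 = 14431. x_4 = 14431^2 mod 46657 = 23570. x_5 = 23570^2 mod 46657 = 1. x_5 = 1 but x_4 ≠ ±1, a nontrivial square root of 1 — 34052 is a witness and 46657 is composite.
Base 44755: x_0 = 44755^729 mod 46657 = 25351. x_0 is neither 1 nor 46656, so continue squaring. x_1 = 25351^2 mod 46657 = 19683. x_2 = 19683^2 mod 46657 = 27418. x_3 = 27418^2 mod 46657 = 9140. x_4 = 9140^2 mod 46657 = 23570. x_5 = 23570^2 mod 46657 = 1. x_5 = 1 but x_4 ≠ ±1, a nontrivial square root of 1 — 44755 is a witness and 46657 is composite.
The smallest witness among the given bases is 34052.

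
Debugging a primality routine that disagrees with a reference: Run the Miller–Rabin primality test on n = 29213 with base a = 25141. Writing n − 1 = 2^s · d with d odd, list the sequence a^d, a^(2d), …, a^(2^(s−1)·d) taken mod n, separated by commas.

21076, 14111

n − 1 = 29212 = 2^2 · 7303, so s = 2 and d = 7303.
x_0 = 25141^7303 mod 29213 = 21076.
x_1 = 21076^2 mod 29213 = 14111.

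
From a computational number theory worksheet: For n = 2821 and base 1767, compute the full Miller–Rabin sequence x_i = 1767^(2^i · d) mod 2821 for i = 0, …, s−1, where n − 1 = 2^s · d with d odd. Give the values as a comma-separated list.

n − 1 = 2820 = 2^2 · 705, so s = 2 and d = 705.
x_0 = 1767^705 mod 2821 = 1364.
x_1 = 1364^2 mod 2821 = 1457.

1364, 1457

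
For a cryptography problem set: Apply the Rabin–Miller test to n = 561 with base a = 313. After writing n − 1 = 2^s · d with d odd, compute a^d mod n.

496

n − 1 = 560 = 2^4 · 35, so s = 4 and d = 35.
By repeated squaring, 313^35 ≡ 496 (mod 561).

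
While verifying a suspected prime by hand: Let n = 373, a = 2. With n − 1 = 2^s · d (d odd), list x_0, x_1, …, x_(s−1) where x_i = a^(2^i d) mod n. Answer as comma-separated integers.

104, 372

n − 1 = 372 = 2^2 · 93, so s = 2 and d = 93.
x_0 = 2^93 mod 373 = 104.
x_1 = 104^2 mod 373 = 372.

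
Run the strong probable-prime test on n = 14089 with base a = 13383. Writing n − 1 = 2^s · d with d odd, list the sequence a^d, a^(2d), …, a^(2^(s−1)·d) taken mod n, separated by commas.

4645, 5766, 10805

n − 1 = 14088 = 2^3 · 1761, so s = 3 and d = 1761.
x_0 = 13383^1761 mod 14089 = 4645.
x_1 = 4645^2 mod 14089 = 5766.
x_2 = 5766^2 mod 14089 = 10805.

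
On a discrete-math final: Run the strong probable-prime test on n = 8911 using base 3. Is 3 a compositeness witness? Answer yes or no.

no

n − 1 = 8910 = 2^1 · 4455, so s = 1 and d = 4455.
Repeated squaring mod 8911: 3^1 ≡ 3, 3^2 ≡ 9, 3^4 ≡ 81, 3^8 ≡ 6561, 3^16 ≡ 6591, 3^32 ≡ 156, 3^64 ≡ 6514, 3^128 ≡ 6925, 3^256 ≡ 5534, 3^512 ≡ 6960, 3^1024 ≡ 1404, 3^2048 ≡ 1885, 3^4096 ≡ 6647.
4455 = 4096 + 256 + 64 + 32 + 4 + 2 + 1, so 3^4455 ≡ 6647·5534·6514·156·81·9·3 ≡ 8910 (mod 8911).
x_0 = 3^4455 mod 8911 = 8910.
x_0 = 8910 ≡ −1, so 3 is not a witness.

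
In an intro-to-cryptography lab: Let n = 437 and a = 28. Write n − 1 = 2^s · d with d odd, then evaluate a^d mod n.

313

n − 1 = 436 = 2^2 · 109, so s = 2 and d = 109.
By repeated squaring, 28^109 ≡ 313 (mod 437).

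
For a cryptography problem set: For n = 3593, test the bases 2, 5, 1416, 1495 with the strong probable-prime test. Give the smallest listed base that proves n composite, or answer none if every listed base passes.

n − 1 = 3592 = 2^3 · 449, so s = 3 and d = 449.
Base 2: x_0 = 2^449 mod 3593 = 1153. x_0 is neither 1 nor 3592, so continue squaring. x_1 = 1153^2 mod 3593 = 3592. x_1 ≡ −1, so 2 is not a witness.
Base 5: x_0 = 5^449 mod 3593 = 1439. x_0 is neither 1 nor 3592, so continue squaring. x_1 = 1439^2 mod 3593 = 1153. x_2 = 1153^2 mod 3593 = 3592. x_2 ≡ −1, so 5 is not a witness.
Base 1416: x_0 = 1416^449 mod 3593 = 2794. x_0 is neither 1 nor 3592, so continue squaring. x_1 = 2794^2 mod 3593 = 2440. x_2 = 2440^2 mod 3593 = 3592. x_2 ≡ −1, so 1416 is not a witness.
Base 1495: x_0 = 1495^449 mod 3593 = 1439. x_0 is neither 1 nor 3592, so continue squaring. x_1 = 1439^2 mod 3593 = 1153. x_2 = 1153^2 mod 3593 = 3592. x_2 ≡ −1, so 1495 is not a witness.
No listed base is a witness for 3593.

none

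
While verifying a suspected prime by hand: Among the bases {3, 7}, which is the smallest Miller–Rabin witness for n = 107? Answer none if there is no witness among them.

none

n − 1 = 106 = 2^1 · 53, so s = 1 and d = 53.
Base 3: x_0 = 3^53 mod 107 = 1. x_0 = 1, so 3 is not a witness.
Base 7: x_0 = 7^53 mod 107 = 106. x_0 = 106 ≡ −1, so 7 is not a witness.
No listed base is a witness for 107.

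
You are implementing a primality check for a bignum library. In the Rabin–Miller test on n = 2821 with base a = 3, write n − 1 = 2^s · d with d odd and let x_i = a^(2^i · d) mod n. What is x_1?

n − 1 = 2820 = 2^2 · 705, so s = 2 and d = 705.
x_0 = 3^705 mod 2821 = 1301.
x_1 = 1301^2 mod 2821 = 1.

1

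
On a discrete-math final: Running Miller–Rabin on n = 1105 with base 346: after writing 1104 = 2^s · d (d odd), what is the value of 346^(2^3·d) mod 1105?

n − 1 = 1104 = 2^4 · 69, so s = 4 and d = 69.
Repeated squaring mod 1105: 346^1 ≡ 346, 346^2 ≡ 376, 346^4 ≡ 1041, 346^8 ≡ 781, 346^16 ≡ 1, 346^32 ≡ 1, 346^64 ≡ 1.
69 = 64 + 4 + 1, so 346^69 ≡ 1·1041·346 ≡ 1061 (mod 1105).
x_0 = 1061.
x_1 = 1061^2 mod 1105 = 831.
x_2 = 831^2 mod 1105 = 1041.
x_3 = 1041^2 mod 1105 = 781.

781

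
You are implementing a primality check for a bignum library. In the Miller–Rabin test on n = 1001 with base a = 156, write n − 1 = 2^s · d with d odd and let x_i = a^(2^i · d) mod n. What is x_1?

n − 1 = 1000 = 2^3 · 125, so s = 3 and d = 125.
x_0 = 156^125 mod 1001 = 494.
x_1 = 494^2 mod 1001 = 793.

793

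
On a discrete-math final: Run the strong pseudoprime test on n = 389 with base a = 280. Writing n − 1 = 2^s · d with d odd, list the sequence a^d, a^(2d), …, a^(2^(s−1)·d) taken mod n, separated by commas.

274, 388

n − 1 = 388 = 2^2 · 97, so s = 2 and d = 97.
x_0 = 280^97 mod 389 = 274.
x_1 = 274^2 mod 389 = 388.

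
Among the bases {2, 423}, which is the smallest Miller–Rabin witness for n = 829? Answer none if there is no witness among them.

n − 1 = 828 = 2^2 · 207, so s = 2 and d = 207.
Base 2: x_0 = 2^207 mod 829 = 583. x_0 is neither 1 nor 828, so continue squaring. x_1 = 583^2 mod 829 = 828. x_1 ≡ −1, so 2 is not a witness.
Base 423: x_0 = 423^207 mod 829 = 246. x_0 is neither 1 nor 828, so continue squaring. x_1 = 246^2 mod 829 = 828. x_1 ≡ −1, so 423 is not a witness.
No listed base is a witness for 829.

none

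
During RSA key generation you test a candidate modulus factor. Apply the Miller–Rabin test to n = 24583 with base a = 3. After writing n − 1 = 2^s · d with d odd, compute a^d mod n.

n − 1 = 24582 = 2^1 · 12291, so s = 1 and d = 12291.
Repeated squaring mod 24583: 3^1 ≡ 3, 3^2 ≡ 9, 3^4 ≡ 81, 3^8 ≡ 6561, 3^16 ≡ 1888, 3^32 ≡ 9, 3^64 ≡ 81, 3^128 ≡ 6561, 3^256 ≡ 1888, 3^512 ≡ 9, 3^1024 ≡ 81, 3^2048 ≡ 6561, 3^4096 ≡ 1888, 3^8192 ≡ 9.
12291 = 8192 + 4096 + 2 + 1, so 3^12291 ≡ 9·1888·9·3 ≡ 16290 (mod 24583).

16290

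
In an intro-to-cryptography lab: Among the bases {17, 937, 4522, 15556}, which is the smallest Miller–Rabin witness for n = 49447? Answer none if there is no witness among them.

17

n − 1 = 49446 = 2^1 · 24723, so s = 1 and d = 24723.
Base 17: x_0 = 17^24723 mod 49447 = 19614. x_0 ∉ {1, 49446} and s = 1, so 17 is a Miller–Rabin witness and 49447 is composite.
Base 937: x_0 = 937^24723 mod 49447 = 20759. x_0 ∉ {1, 49446} and s = 1, so 937 is a Miller–Rabin witness and 49447 is composite.
Base 4522: x_0 = 4522^24723 mod 49447 = 26057. x_0 ∉ {1, 49446} and s = 1, so 4522 is a Miller–Rabin witness and 49447 is composite.
Base 15556: x_0 = 15556^24723 mod 49447 = 40802. x_0 ∉ {1, 49446} and s = 1, so 15556 is a Miller–Rabin witness and 49447 is composite.
The smallest witness among the given bases is 17.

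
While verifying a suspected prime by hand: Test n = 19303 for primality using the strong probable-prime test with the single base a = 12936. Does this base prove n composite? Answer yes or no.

no

n − 1 = 19302 = 2^1 · 9651, so s = 1 and d = 9651.
Repeated squaring mod 19303: 12936^1 ≡ 12936, 12936^2 ≡ 2389, 12936^4 ≡ 12936, 12936^8 ≡ 2389, 12936^16 ≡ 12936, 12936^32 ≡ 2389, 12936^64 ≡ 12936, 12936^128 ≡ 2389, 12936^256 ≡ 12936, 12936^512 ≡ 2389, 12936^1024 ≡ 12936, 12936^2048 ≡ 2389, 12936^4096 ≡ 12936, 12936^8192 ≡ 2389.
9651 = 8192 + 1024 + 256 + 128 + 32 + 16 + 2 + 1, so 12936^9651 ≡ 2389·12936·12936·2389·2389·12936·2389·12936 ≡ 1 (mod 19303).
x_0 = 12936^9651 mod 19303 = 1.
x_0 = 1, so 12936 is not a witness.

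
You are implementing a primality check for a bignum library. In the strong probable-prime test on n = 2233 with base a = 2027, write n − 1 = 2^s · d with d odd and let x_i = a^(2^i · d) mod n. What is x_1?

n − 1 = 2232 = 2^3 · 279, so s = 3 and d = 279.
Repeated squaring mod 2233: 2027^1 ≡ 2027, 2027^2 ≡ 9, 2027^4 ≡ 81, 2027^8 ≡ 2095, 2027^16 ≡ 1180, 2027^32 ≡ 1241, 2027^64 ≡ 1544, 2027^128 ≡ 1325, 2027^256 ≡ 487.
279 = 256 + 16 + 4 + 2 + 1, so 2027^279 ≡ 487·1180·81·9·2027 ≡ 1324 (mod 2233).
x_0 = 1324.
x_1 = 1324^2 mod 2233 = 71.

71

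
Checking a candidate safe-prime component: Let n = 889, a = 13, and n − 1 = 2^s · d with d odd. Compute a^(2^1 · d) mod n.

n − 1 = 888 = 2^3 · 111, so s = 3 and d = 111.
x_0 = 13^111 mod 889 = 76.
x_1 = 76^2 mod 889 = 442.

442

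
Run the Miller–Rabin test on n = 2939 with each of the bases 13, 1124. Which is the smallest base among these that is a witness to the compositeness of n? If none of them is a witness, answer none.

none

n − 1 = 2938 = 2^1 · 1469, so s = 1 and d = 1469.
Base 13: x_0 = 13^1469 mod 2939 = 1. x_0 = 1, so 13 is not a witness.
Base 1124: x_0 = 1124^1469 mod 2939 = 2938. x_0 = 2938 ≡ −1, so 1124 is not a witness.
No listed base is a witness for 2939.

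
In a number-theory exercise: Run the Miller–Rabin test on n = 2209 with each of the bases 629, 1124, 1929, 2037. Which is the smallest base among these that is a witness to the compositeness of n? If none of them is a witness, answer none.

n − 1 = 2208 = 2^5 · 69, so s = 5 and d = 69.
Base 629: x_0 = 629^69 mod 2209 = 1. x_0 = 1, so 629 is not a witness.
Base 1124: x_0 = 1124^69 mod 2209 = 2208. x_0 = 2208 ≡ −1, so 1124 is not a witness.
Base 1929: x_0 = 1929^69 mod 2209 = 1. x_0 = 1, so 1929 is not a witness.
Base 2037: x_0 = 2037^69 mod 2209 = 1. x_0 = 1, so 2037 is not a witness.
No listed base is a witness for 2209.

none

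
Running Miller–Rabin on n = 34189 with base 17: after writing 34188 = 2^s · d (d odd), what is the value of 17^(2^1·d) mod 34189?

5863

n − 1 = 34188 = 2^2 · 8547, so s = 2 and d = 8547.
x_0 = 17^8547 mod 34189 = 6703.
x_1 = 6703^2 mod 34189 = 5863.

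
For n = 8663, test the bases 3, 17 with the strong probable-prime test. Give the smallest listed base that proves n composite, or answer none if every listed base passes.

none

n − 1 = 8662 = 2^1 · 4331, so s = 1 and d = 4331.
Base 3: x_0 = 3^4331 mod 8663 = 1. x_0 = 1, so 3 is not a witness.
Base 17: x_0 = 17^4331 mod 8663 = 8662. x_0 = 8662 ≡ −1, so 17 is not a witness.
No listed base is a witness for 8663.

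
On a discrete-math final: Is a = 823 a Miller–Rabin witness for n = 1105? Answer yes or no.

n − 1 = 1104 = 2^4 · 69, so s = 4 and d = 69.
x_0 = 823^69 mod 1105 = 623.
x_0 is neither 1 nor 1104, so continue squaring.
x_1 = 623^2 mod 1105 = 274.
x_2 = 274^2 mod 1105 = 1041.
x_3 = 1041^2 mod 1105 = 781.
Reached i = s−1 = 3 without hitting −1: 823 is a Miller–Rabin witness and 1105 is composite.

yes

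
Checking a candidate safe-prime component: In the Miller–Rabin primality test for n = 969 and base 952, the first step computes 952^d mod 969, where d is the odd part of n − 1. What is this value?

n − 1 = 968 = 2^3 · 121, so s = 3 and d = 121.
By repeated squaring, 952^121 ≡ 136 (mod 969).

136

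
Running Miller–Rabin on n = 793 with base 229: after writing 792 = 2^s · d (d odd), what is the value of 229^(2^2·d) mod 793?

339

n − 1 = 792 = 2^3 · 99, so s = 3 and d = 99.
x_0 = 229^99 mod 793 = 174.
x_1 = 174^2 mod 793 = 142.
x_2 = 142^2 mod 793 = 339.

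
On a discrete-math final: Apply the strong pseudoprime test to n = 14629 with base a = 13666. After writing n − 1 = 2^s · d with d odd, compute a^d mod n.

1577

n − 1 = 14628 = 2^2 · 3657, so s = 2 and d = 3657.
13666^3657 mod 14629 = 1577.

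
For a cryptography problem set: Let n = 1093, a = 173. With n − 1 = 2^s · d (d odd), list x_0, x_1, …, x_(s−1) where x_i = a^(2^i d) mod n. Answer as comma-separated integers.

n − 1 = 1092 = 2^2 · 273, so s = 2 and d = 273.
x_0 = 173^273 mod 1093 = 1.
x_1 = 1^2 mod 1093 = 1.

1, 1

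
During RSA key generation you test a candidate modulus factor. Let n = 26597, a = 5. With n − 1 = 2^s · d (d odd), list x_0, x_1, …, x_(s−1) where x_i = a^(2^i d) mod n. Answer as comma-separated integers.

21476, 26596

n − 1 = 26596 = 2^2 · 6649, so s = 2 and d = 6649.
x_0 = 5^6649 mod 26597 = 21476.
x_1 = 21476^2 mod 26597 = 26596.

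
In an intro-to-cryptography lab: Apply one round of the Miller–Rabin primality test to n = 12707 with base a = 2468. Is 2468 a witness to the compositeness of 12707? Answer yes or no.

yes

n − 1 = 12706 = 2^1 · 6353, so s = 1 and d = 6353.
x_0 = 2468^6353 mod 12707 = 1556.
x_0 ∉ {1, 12706} and s = 1, so 2468 is a Miller–Rabin witness and 12707 is composite.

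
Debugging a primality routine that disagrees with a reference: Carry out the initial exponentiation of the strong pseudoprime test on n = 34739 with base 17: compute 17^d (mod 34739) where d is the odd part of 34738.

1

n − 1 = 34738 = 2^1 · 17369, so s = 1 and d = 17369.
17^17369 mod 34739 = 1.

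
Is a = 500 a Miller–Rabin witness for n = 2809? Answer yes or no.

n − 1 = 2808 = 2^3 · 351, so s = 3 and d = 351.
x_0 = 500^351 mod 2809 = 2309.
x_0 is neither 1 nor 2808, so continue squaring.
x_1 = 2309^2 mod 2809 = 2808.
x_1 ≡ −1, so 500 is not a witness.

no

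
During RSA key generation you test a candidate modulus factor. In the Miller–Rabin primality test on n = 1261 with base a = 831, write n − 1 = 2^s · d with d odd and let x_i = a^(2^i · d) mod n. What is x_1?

1249

n − 1 = 1260 = 2^2 · 315, so s = 2 and d = 315.
x_0 = 831^315 mod 1261 = 142.
x_1 = 142^2 mod 1261 = 1249.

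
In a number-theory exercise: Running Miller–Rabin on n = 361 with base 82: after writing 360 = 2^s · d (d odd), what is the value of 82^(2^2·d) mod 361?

134

n − 1 = 360 = 2^3 · 45, so s = 3 and d = 45.
x_0 = 82^45 mod 361 = 305.
x_1 = 305^2 mod 361 = 248.
x_2 = 248^2 mod 361 = 134.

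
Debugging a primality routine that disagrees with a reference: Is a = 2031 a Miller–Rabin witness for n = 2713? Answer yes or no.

n − 1 = 2712 = 2^3 · 339, so s = 3 and d = 339.
x_0 = 2031^339 mod 2713 = 1040.
x_0 is neither 1 nor 2712, so continue squaring.
x_1 = 1040^2 mod 2713 = 1826.
x_2 = 1826^2 mod 2713 = 2712.
x_2 ≡ −1, so 2031 is not a witness.

no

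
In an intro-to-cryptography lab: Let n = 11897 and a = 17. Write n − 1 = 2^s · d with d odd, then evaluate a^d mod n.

n − 1 = 11896 = 2^3 · 1487, so s = 3 and d = 1487.
17^1487 mod 11897 = 9498.

9498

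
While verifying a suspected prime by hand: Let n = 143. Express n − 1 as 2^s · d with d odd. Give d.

Halving: 142 → 71; 71 is odd.
So 142 = 2^1 · 71.

71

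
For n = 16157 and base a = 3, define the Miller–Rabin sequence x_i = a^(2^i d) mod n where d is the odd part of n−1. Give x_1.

n − 1 = 16156 = 2^2 · 4039, so s = 2 and d = 4039.
x_0 = 3^4039 mod 16157 = 2523.
x_1 = 2523^2 mod 16157 = 15828.

15828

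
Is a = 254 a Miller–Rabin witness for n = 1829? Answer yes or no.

yes

n − 1 = 1828 = 2^2 · 457, so s = 2 and d = 457.
x_0 = 254^457 mod 1829 = 347.
x_0 is neither 1 nor 1828, so continue squaring.
x_1 = 347^2 mod 1829 = 1524.
Reached i = s−1 = 1 without hitting −1: 254 is a Miller–Rabin witness and 1829 is composite.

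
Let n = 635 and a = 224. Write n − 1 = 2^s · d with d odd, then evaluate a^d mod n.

n − 1 = 634 = 2^1 · 317, so s = 1 and d = 317.
224^317 mod 635 = 624.

624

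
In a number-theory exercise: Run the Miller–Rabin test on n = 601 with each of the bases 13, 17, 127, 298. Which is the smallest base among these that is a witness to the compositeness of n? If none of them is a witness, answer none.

n − 1 = 600 = 2^3 · 75, so s = 3 and d = 75.
Base 13: x_0 = 13^75 mod 601 = 125. x_0 is neither 1 nor 600, so continue squaring. x_1 = 125^2 mod 601 = 600. x_1 ≡ −1, so 13 is not a witness.
Base 17: x_0 = 17^75 mod 601 = 542. x_0 is neither 1 nor 600, so continue squaring. x_1 = 542^2 mod 601 = 476. x_2 = 476^2 mod 601 = 600. x_2 ≡ −1, so 17 is not a witness.
Base 127: x_0 = 127^75 mod 601 = 163. x_0 is neither 1 nor 600, so continue squaring. x_1 = 163^2 mod 601 = 125. x_2 = 125^2 mod 601 = 600. x_2 ≡ −1, so 127 is not a witness.
Base 298: x_0 = 298^75 mod 601 = 476. x_0 is neither 1 nor 600, so continue squaring. x_1 = 476^2 mod 601 = 600. x_1 ≡ −1, so 298 is not a witness.
No listed base is a witness for 601.

none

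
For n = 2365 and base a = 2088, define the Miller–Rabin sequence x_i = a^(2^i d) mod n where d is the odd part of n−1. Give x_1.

2204

n − 1 = 2364 = 2^2 · 591, so s = 2 and d = 591.
x_0 = 2088^591 mod 2365 = 537.
x_1 = 537^2 mod 2365 = 2204.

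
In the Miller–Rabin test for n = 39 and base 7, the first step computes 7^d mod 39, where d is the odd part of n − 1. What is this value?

19

n − 1 = 38 = 2^1 · 19, so s = 1 and d = 19.
Repeated squaring mod 39: 7^1 ≡ 7, 7^2 ≡ 10, 7^4 ≡ 22, 7^8 ≡ 16, 7^16 ≡ 22.
19 = 16 + 2 + 1, so 7^19 ≡ 22·10·7 ≡ 19 (mod 39).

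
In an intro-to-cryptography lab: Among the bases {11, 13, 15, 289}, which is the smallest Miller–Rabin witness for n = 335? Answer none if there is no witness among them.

n − 1 = 334 = 2^1 · 167, so s = 1 and d = 167.
Base 11: x_0 = 11^167 mod 335 = 281. x_0 ∉ {1, 334} and s = 1, so 11 is a Miller–Rabin witness and 335 is composite.
Base 13: x_0 = 13^167 mod 335 = 32. x_0 ∉ {1, 334} and s = 1, so 13 is a Miller–Rabin witness and 335 is composite.
Base 15: x_0 = 15^167 mod 335 = 225. x_0 ∉ {1, 334} and s = 1, so 15 is a Miller–Rabin witness and 335 is composite.
Base 289: x_0 = 289^167 mod 335 = 39. x_0 ∉ {1, 334} and s = 1, so 289 is a Miller–Rabin witness and 335 is composite.
The smallest witness among the given bases is 11.

11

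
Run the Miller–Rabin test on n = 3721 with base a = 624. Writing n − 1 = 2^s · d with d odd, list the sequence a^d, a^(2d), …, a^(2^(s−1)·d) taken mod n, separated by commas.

n − 1 = 3720 = 2^3 · 465, so s = 3 and d = 465.
x_0 = 624^465 mod 3721 = 1219.
x_1 = 1219^2 mod 3721 = 1282.
x_2 = 1282^2 mod 3721 = 2563.

1219, 1282, 2563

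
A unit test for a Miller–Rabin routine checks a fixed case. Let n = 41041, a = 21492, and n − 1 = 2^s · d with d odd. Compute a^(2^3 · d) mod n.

1

n − 1 = 41040 = 2^4 · 2565, so s = 4 and d = 2565.
Repeated squaring mod 41041: 21492^1 ≡ 21492, 21492^2 ≡ 30650, 21492^4 ≡ 35051, 21492^8 ≡ 10266, 21492^16 ≡ 38509, 21492^32 ≡ 8628, 21492^64 ≡ 35051, 21492^128 ≡ 10266, 21492^256 ≡ 38509, 21492^512 ≡ 8628, 21492^1024 ≡ 35051, 21492^2048 ≡ 10266.
2565 = 2048 + 512 + 4 + 1, so 21492^2565 ≡ 10266·8628·35051·21492 ≡ 27028 (mod 41041).
x_0 = 27028.
x_1 = 27028^2 mod 41041 = 24025.
x_2 = 24025^2 mod 41041 = 1.
x_3 = 1^2 mod 41041 = 1.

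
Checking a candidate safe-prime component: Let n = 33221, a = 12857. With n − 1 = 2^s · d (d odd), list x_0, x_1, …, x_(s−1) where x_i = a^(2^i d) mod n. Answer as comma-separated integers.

18372, 5024

n − 1 = 33220 = 2^2 · 8305, so s = 2 and d = 8305.
x_0 = 12857^8305 mod 33221 = 18372.
x_1 = 18372^2 mod 33221 = 5024.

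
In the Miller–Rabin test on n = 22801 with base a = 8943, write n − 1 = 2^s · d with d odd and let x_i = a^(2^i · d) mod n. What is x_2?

n − 1 = 22800 = 2^4 · 1425, so s = 4 and d = 1425.
x_0 = 8943^1425 mod 22801 = 5739.
x_1 = 5739^2 mod 22801 = 11477.
x_2 = 11477^2 mod 22801 = 152.

152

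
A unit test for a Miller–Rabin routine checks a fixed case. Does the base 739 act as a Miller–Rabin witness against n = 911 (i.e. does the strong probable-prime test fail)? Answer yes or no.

no

n − 1 = 910 = 2^1 · 455, so s = 1 and d = 455.
x_0 = 739^455 mod 911 = 910.
x_0 = 910 ≡ −1, so 739 is not a witness.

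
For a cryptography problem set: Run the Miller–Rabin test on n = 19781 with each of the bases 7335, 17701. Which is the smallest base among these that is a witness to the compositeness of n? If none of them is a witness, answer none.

n − 1 = 19780 = 2^2 · 4945, so s = 2 and d = 4945.
Base 7335: x_0 = 7335^4945 mod 19781 = 19780. x_0 = 19780 ≡ −1, so 7335 is not a witness.
Base 17701: x_0 = 17701^4945 mod 19781 = 2672. x_0 is neither 1 nor 19780, so continue squaring. x_1 = 2672^2 mod 19781 = 18424. Reached i = s−1 = 1 without hitting −1: 17701 is a Miller–Rabin witness and 19781 is composite.
The smallest witness among the given bases is 17701.

17701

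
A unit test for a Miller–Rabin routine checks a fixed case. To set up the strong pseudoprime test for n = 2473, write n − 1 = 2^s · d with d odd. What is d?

309

Halving: 2472 → 1236 → 618 → 309; 309 is odd.
So 2472 = 2^3 · 309.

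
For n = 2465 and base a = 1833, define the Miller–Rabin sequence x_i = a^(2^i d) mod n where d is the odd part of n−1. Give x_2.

n − 1 = 2464 = 2^5 · 77, so s = 5 and d = 77.
Repeated squaring mod 2465: 1833^1 ≡ 1833, 1833^2 ≡ 94, 1833^4 ≡ 1441, 1833^8 ≡ 951, 1833^16 ≡ 2211, 1833^32 ≡ 426, 1833^64 ≡ 1531.
77 = 64 + 8 + 4 + 1, so 1833^77 ≡ 1531·951·1441·1833 ≡ 753 (mod 2465).
x_0 = 753.
x_1 = 753^2 mod 2465 = 59.
x_2 = 59^2 mod 2465 = 1016.

1016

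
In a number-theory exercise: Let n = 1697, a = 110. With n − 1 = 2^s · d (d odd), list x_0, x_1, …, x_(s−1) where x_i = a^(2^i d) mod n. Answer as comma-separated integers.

n − 1 = 1696 = 2^5 · 53, so s = 5 and d = 53.
x_0 = 110^53 mod 1697 = 283.
x_1 = 283^2 mod 1697 = 330.
x_2 = 330^2 mod 1697 = 292.
x_3 = 292^2 mod 1697 = 414.
x_4 = 414^2 mod 1697 = 1696.

283, 330, 292, 414, 1696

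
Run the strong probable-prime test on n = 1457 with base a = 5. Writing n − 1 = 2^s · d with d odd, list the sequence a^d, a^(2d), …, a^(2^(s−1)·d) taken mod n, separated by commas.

160, 831, 1400, 335

n − 1 = 1456 = 2^4 · 91, so s = 4 and d = 91.
x_0 = 5^91 mod 1457 = 160.
x_1 = 160^2 mod 1457 = 831.
x_2 = 831^2 mod 1457 = 1400.
x_3 = 1400^2 mod 1457 = 335.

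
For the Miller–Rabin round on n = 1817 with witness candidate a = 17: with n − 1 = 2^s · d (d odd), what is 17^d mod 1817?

n − 1 = 1816 = 2^3 · 227, so s = 3 and d = 227.
By repeated squaring, 17^227 ≡ 802 (mod 1817).

802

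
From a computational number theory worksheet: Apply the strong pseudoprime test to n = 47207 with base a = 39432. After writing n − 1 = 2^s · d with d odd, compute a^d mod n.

47206

n − 1 = 47206 = 2^1 · 23603, so s = 1 and d = 23603.
By repeated squaring, 39432^23603 ≡ 47206 (mod 47207).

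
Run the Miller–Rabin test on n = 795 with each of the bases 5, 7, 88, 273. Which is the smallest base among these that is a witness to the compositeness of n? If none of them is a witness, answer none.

n − 1 = 794 = 2^1 · 397, so s = 1 and d = 397.
Base 5: x_0 = 5^397 mod 795 = 50. x_0 ∉ {1, 794} and s = 1, so 5 is a Miller–Rabin witness and 795 is composite.
Base 7: x_0 = 7^397 mod 795 = 82. x_0 ∉ {1, 794} and s = 1, so 7 is a Miller–Rabin witness and 795 is composite.
Base 88: x_0 = 88^397 mod 795 = 178. x_0 ∉ {1, 794} and s = 1, so 88 is a Miller–Rabin witness and 795 is composite.
Base 273: x_0 = 273^397 mod 795 = 588. x_0 ∉ {1, 794} and s = 1, so 273 is a Miller–Rabin witness and 795 is composite.
The smallest witness among the given bases is 5.

5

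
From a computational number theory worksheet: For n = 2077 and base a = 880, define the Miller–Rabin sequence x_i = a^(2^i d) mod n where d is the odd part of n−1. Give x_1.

n − 1 = 2076 = 2^2 · 519, so s = 2 and d = 519.
x_0 = 880^519 mod 2077 = 1689.
x_1 = 1689^2 mod 2077 = 1000.

1000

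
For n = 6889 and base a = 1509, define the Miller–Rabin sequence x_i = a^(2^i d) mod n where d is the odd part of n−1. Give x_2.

6724

n − 1 = 6888 = 2^3 · 861, so s = 3 and d = 861.
Repeated squaring mod 6889: 1509^1 ≡ 1509, 1509^2 ≡ 3711, 1509^4 ≡ 410, 1509^8 ≡ 2764, 1509^16 ≡ 6684, 1509^32 ≡ 691, 1509^64 ≡ 2140, 1509^128 ≡ 5304, 1509^256 ≡ 4629, 1509^512 ≡ 2851.
861 = 512 + 256 + 64 + 16 + 8 + 4 + 1, so 1509^861 ≡ 2851·4629·2140·6684·2764·410·1509 ≡ 3485 (mod 6889).
x_0 = 3485.
x_1 = 3485^2 mod 6889 = 6807.
x_2 = 6807^2 mod 6889 = 6724.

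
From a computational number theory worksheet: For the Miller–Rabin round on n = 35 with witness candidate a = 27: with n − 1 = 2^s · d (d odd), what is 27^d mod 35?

n − 1 = 34 = 2^1 · 17, so s = 1 and d = 17.
Repeated squaring mod 35: 27^1 ≡ 27, 27^2 ≡ 29, 27^4 ≡ 1, 27^8 ≡ 1, 27^16 ≡ 1.
17 = 16 + 1, so 27^17 ≡ 1·27 ≡ 27 (mod 35).

27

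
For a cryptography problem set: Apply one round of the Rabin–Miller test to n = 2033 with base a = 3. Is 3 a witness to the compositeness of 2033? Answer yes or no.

n − 1 = 2032 = 2^4 · 127, so s = 4 and d = 127.
Repeated squaring mod 2033: 3^1 ≡ 3, 3^2 ≡ 9, 3^4 ≡ 81, 3^8 ≡ 462, 3^16 ≡ 2012, 3^32 ≡ 441, 3^64 ≡ 1346.
127 = 64 + 32 + 16 + 8 + 4 + 2 + 1, so 3^127 ≡ 1346·441·2012·462·81·9·3 ≡ 782 (mod 2033).
x_0 = 3^127 mod 2033 = 782.
x_0 is neither 1 nor 2032, so continue squaring.
x_1 = 782^2 mod 2033 = 1624.
x_2 = 1624^2 mod 2033 = 575.
x_3 = 575^2 mod 2033 = 1279.
Reached i = s−1 = 3 without hitting −1: 3 is a Miller–Rabin witness and 2033 is composite.

yes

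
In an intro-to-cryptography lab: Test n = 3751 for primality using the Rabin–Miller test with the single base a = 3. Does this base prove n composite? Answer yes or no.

yes

n − 1 = 3750 = 2^1 · 1875, so s = 1 and d = 1875.
Repeated squaring mod 3751: 3^1 ≡ 3, 3^2 ≡ 9, 3^4 ≡ 81, 3^8 ≡ 2810, 3^16 ≡ 245, 3^32 ≡ 9, 3^64 ≡ 81, 3^128 ≡ 2810, 3^256 ≡ 245, 3^512 ≡ 9, 3^1024 ≡ 81.
1875 = 1024 + 512 + 256 + 64 + 16 + 2 + 1, so 3^1875 ≡ 81·9·245·81·245·9·3 ≡ 1332 (mod 3751).
x_0 = 3^1875 mod 3751 = 1332.
x_0 ∉ {1, 3750} and s = 1, so 3 is a Miller–Rabin witness and 3751 is composite.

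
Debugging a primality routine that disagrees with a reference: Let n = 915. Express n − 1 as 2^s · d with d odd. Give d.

457

Halving: 914 → 457; 457 is odd.
So 914 = 2^1 · 457.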